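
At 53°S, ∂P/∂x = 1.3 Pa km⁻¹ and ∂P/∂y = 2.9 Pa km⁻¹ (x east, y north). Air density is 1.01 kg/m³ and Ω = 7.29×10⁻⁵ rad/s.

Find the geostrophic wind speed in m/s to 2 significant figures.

Coriolis parameter at 53°S:
f = 2Ω sin φ = 2 × 7.29×10⁻⁵ × sin 53° = 1.16×10⁻⁴ s⁻¹
In the Southern Hemisphere f is negative: f = −1.16×10⁻⁴ s⁻¹.
Component geostrophic relations (x east, y north):
u_g = −(1/(fρ)) ∂P/∂y,  v_g = (1/(fρ)) ∂P/∂x
u_g = −(2.9×10⁻³)/(−1.16×10⁻⁴ × 1.01) = 24.7 m/s;  v_g = (1.3×10⁻³)/(−1.16×10⁻⁴ × 1.01) = −11.1 m/s
|V_g| = √(u_g² + v_g²) = 27.0 m/s

27 m/s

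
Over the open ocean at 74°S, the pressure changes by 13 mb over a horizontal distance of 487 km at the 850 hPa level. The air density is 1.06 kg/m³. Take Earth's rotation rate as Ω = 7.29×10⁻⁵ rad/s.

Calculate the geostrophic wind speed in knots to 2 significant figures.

Coriolis parameter at 74°S:
f = 2Ω sin φ = 2 × 7.29×10⁻⁵ × sin 74° = 1.40×10⁻⁴ s⁻¹
Pressure gradient: |∂P/∂n| = 1300 Pa / 487000 m = 2.67×10⁻³ Pa/m
Geostrophic balance (pressure-gradient force = Coriolis force):
V_g = (1/(fρ)) |∂P/∂n| = 2.67×10⁻³ / (1.40×10⁻⁴ × 1.06) = 18.0 m/s
Converting: 18.0 m/s × 1.944 = 35 knots

35 knots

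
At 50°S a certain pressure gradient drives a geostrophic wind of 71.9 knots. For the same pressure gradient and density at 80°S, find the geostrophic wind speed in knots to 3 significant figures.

With the same pressure gradient and density, V_g ∝ 1/f ∝ 1/sin φ.
V₂ = V₁ · sin φ₁ / sin φ₂ = 71.9 × sin 50° / sin 80°
V₂ = 71.9 × 0.7660/0.9848 = 55.9 knots

55.9 knots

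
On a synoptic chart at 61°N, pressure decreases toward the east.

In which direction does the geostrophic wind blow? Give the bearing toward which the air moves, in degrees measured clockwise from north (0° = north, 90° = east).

180°

The pressure-gradient force points toward the east (bearing 090°).
Geostrophic balance: in the Northern Hemisphere the Coriolis force deflects motion to the right, so the geostrophic wind blows 90° to the right of the pressure-gradient force (low pressure on the left).
Rotating 090° by 90° clockwise gives 180° — the wind blows toward the south.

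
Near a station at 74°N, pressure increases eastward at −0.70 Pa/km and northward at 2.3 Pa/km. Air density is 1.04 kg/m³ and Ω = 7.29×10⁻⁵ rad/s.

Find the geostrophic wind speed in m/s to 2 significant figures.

16 m/s

Coriolis parameter at 74°N:
f = 2Ω sin φ = 2 × 7.29×10⁻⁵ × sin 74° = 1.40×10⁻⁴ s⁻¹
Component geostrophic relations (x east, y north):
u_g = −(1/(fρ)) ∂P/∂y,  v_g = (1/(fρ)) ∂P/∂x
u_g = −(2.3×10⁻³)/(1.40×10⁻⁴ × 1.04) = −15.8 m/s;  v_g = (−0.70×10⁻³)/(1.40×10⁻⁴ × 1.04) = −4.80 m/s
|V_g| = √(u_g² + v_g²) = 16.5 m/s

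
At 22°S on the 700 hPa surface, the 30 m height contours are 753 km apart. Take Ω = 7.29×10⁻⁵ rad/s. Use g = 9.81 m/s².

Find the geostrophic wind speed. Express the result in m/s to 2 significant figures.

Coriolis parameter at 22°S:
f = 2Ω sin φ = 2 × 7.29×10⁻⁵ × sin 22° = 5.46×10⁻⁵ s⁻¹
Height gradient: |∂Z/∂n| = 30 m / 753000 m = 3.98×10⁻⁵
On a pressure surface, geostrophic balance gives V_g = (g/f)|∂Z/∂n|:
V_g = 9.81 × 3.98×10⁻⁵ / 5.46×10⁻⁵ = 7.16 m/s

7.2 m/s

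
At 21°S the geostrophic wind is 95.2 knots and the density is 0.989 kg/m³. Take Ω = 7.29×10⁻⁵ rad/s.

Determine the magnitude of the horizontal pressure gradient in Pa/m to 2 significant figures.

Coriolis parameter at 21°S:
f = 2Ω sin φ = 2 × 7.29×10⁻⁵ × sin 21° = 5.23×10⁻⁵ s⁻¹
Wind speed in SI: 95.2 knots = 49.0 m/s
Geostrophic balance rearranged: |∂P/∂n| = f ρ V_g
|∂P/∂n| = 5.23×10⁻⁵ × 0.989 × 49.0 = 2.53×10⁻³ Pa/m

2.5×10⁻³ Pa/m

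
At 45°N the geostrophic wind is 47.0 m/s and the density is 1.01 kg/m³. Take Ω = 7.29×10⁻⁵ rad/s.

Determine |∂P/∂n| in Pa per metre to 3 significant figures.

Coriolis parameter at 45°N:
f = 2Ω sin φ = 2 × 7.29×10⁻⁵ × sin 45° = 1.03×10⁻⁴ s⁻¹
Geostrophic balance rearranged: |∂P/∂n| = f ρ V_g
|∂P/∂n| = 1.03×10⁻⁴ × 1.01 × 47.0 = 4.89×10⁻³ Pa/m

4.89×10⁻³ Pa/m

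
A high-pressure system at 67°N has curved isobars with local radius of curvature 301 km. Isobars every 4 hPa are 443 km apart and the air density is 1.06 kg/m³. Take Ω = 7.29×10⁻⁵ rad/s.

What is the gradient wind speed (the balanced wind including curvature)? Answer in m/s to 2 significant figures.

Coriolis parameter at 67°N:
f = 2Ω sin φ = 2 × 7.29×10⁻⁵ × sin 67° = 1.34×10⁻⁴ s⁻¹
Pressure gradient: |∂P/∂n| = 400 Pa / 443000 m = 9.03×10⁻⁴ Pa/m
Geostrophic speed: V_g = |∂P/∂n|/(fρ) = 9.03×10⁻⁴/(1.34×10⁻⁴ × 1.06) = 6.35 m/s
Around a high, pressure-gradient force acts outward with centrifugal, so Coriolis balances both:
fV = (1/ρ)|∂P/∂n| + V²/R  →  V² − fR·V + fR·V_g = 0
With fR = 1.34×10⁻⁴ × 301×10³ m = 40.4 m/s:
V = [fR − √((fR)² − 4 fR V_g)]/2 = [40.4 − √(40.4² − 4×40.4×6.35)]/2 = 7.89 m/s
Supergeostrophic (V > V_g = 6.35 m/s), as expected around a high.

7.9 m/s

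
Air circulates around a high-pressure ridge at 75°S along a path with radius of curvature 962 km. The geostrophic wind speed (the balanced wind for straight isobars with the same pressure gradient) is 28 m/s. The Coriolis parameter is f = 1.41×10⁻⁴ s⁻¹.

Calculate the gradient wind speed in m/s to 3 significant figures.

39.5 m/s

Around a high, pressure-gradient force acts outward with centrifugal, so Coriolis balances both:
fV = (1/ρ)|∂P/∂n| + V²/R  →  V² − fR·V + fR·V_g = 0
With fR = 1.41×10⁻⁴ × 962×10³ m = 136 m/s:
V = [fR − √((fR)² − 4 fR V_g)]/2 = [136 − √(136² − 4×136×28)]/2 = 39.5 m/s
Supergeostrophic (V > V_g = 28 m/s), as expected around a high.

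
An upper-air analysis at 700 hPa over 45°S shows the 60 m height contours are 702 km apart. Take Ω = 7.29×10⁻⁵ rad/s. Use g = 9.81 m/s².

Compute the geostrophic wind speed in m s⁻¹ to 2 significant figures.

Coriolis parameter at 45°S:
f = 2Ω sin φ = 2 × 7.29×10⁻⁵ × sin 45° = 1.03×10⁻⁴ s⁻¹
Height gradient: |∂Z/∂n| = 60 m / 702000 m = 8.55×10⁻⁵
On a pressure surface, geostrophic balance gives V_g = (g/f)|∂Z/∂n|:
V_g = 9.81 × 8.55×10⁻⁵ / 1.03×10⁻⁴ = 8.13 m/s

8.1 m s⁻¹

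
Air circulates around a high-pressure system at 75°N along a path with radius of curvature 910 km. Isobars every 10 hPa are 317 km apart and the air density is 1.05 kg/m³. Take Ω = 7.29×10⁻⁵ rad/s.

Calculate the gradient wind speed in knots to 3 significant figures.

52.6 knots

Coriolis parameter at 75°N:
f = 2Ω sin φ = 2 × 7.29×10⁻⁵ × sin 75° = 1.41×10⁻⁴ s⁻¹
Pressure gradient: |∂P/∂n| = 1000 Pa / 317000 m = 3.15×10⁻³ Pa/m
Geostrophic speed: V_g = |∂P/∂n|/(fρ) = 3.15×10⁻³/(1.41×10⁻⁴ × 1.05) = 21.3 m/s
Around a high, pressure-gradient force acts outward with centrifugal, so Coriolis balances both:
fV = (1/ρ)|∂P/∂n| + V²/R  →  V² − fR·V + fR·V_g = 0
With fR = 1.41×10⁻⁴ × 910×10³ m = 128 m/s:
V = [fR − √((fR)² − 4 fR V_g)]/2 = [128 − √(128² − 4×128×21.3)]/2 = 27 m/s
Supergeostrophic (V > V_g = 21.3 m/s), as expected around a high.
Converting: 27 m/s × 1.944 = 52.6 knots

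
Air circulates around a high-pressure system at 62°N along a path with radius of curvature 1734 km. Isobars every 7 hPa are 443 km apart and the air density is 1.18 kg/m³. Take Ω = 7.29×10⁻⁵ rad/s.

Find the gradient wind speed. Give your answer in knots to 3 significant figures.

21.3 knots

Coriolis parameter at 62°N:
f = 2Ω sin φ = 2 × 7.29×10⁻⁵ × sin 62° = 1.29×10⁻⁴ s⁻¹
Pressure gradient: |∂P/∂n| = 700 Pa / 443000 m = 1.58×10⁻³ Pa/m
Geostrophic speed: V_g = |∂P/∂n|/(fρ) = 1.58×10⁻³/(1.29×10⁻⁴ × 1.18) = 10.4 m/s
Around a high, pressure-gradient force acts outward with centrifugal, so Coriolis balances both:
fV = (1/ρ)|∂P/∂n| + V²/R  →  V² − fR·V + fR·V_g = 0
With fR = 1.29×10⁻⁴ × 1734×10³ m = 223 m/s:
V = [fR − √((fR)² − 4 fR V_g)]/2 = [223 − √(223² − 4×223×10.4)]/2 = 10.9 m/s
Supergeostrophic (V > V_g = 10.4 m/s), as expected around a high.
Converting: 10.9 m/s × 1.944 = 21.3 knots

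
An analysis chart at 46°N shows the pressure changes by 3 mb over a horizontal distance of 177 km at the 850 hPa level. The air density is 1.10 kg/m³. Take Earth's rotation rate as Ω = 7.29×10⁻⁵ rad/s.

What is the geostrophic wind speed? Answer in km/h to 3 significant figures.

52.9 km/h

Coriolis parameter at 46°N:
f = 2Ω sin φ = 2 × 7.29×10⁻⁵ × sin 46° = 1.05×10⁻⁴ s⁻¹
Pressure gradient: |∂P/∂n| = 300 Pa / 177000 m = 1.69×10⁻³ Pa/m
Geostrophic balance (pressure-gradient force = Coriolis force):
V_g = (1/(fρ)) |∂P/∂n| = 1.69×10⁻³ / (1.05×10⁻⁴ × 1.10) = 14.7 m/s
Converting: 14.7 m/s × 3.6 = 52.9 km/h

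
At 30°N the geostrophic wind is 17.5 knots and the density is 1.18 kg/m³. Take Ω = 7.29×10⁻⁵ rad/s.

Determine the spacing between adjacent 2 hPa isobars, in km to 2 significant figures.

Coriolis parameter at 30°N:
f = 2Ω sin φ = 2 × 7.29×10⁻⁵ × sin 30° = 7.29×10⁻⁵ s⁻¹
Wind speed in SI: 17.5 knots = 9.00 m/s
Geostrophic balance rearranged: |∂P/∂n| = f ρ V_g
|∂P/∂n| = 7.29×10⁻⁵ × 1.18 × 9.00 = 7.74×10⁻⁴ Pa/m
Isobar spacing: Δn = ΔP/|∂P/∂n| = 200 Pa / 7.74×10⁻⁴ Pa/m = 258252 m ≈ 260 km

260 km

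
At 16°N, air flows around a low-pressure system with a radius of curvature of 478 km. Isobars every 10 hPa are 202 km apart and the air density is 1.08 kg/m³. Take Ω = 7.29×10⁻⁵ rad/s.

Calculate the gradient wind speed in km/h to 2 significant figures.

140 km/h

Coriolis parameter at 16°N:
f = 2Ω sin φ = 2 × 7.29×10⁻⁵ × sin 16° = 4.02×10⁻⁵ s⁻¹
Pressure gradient: |∂P/∂n| = 1000 Pa / 202000 m = 4.95×10⁻³ Pa/m
Geostrophic speed: V_g = |∂P/∂n|/(fρ) = 4.95×10⁻³/(4.02×10⁻⁵ × 1.08) = 114 m/s
Around a low, centrifugal force acts outward with Coriolis, so pressure-gradient force balances both:
(1/ρ)|∂P/∂n| = fV + V²/R  →  V² + fR·V − fR·V_g = 0
With fR = 4.02×10⁻⁵ × 478×10³ m = 19.2 m/s:
V = [−fR + √((fR)² + 4 fR V_g)]/2 = [−19.2 + √(19.2² + 4×19.2×114)]/2 = 38.2 m/s
Subgeostrophic (V < V_g = 114 m/s), as expected around a low.
Converting: 38.2 m/s × 3.6 = 140 km/h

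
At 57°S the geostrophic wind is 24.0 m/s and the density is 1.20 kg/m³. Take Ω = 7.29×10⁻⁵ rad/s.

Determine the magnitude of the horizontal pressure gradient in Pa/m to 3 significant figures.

3.52×10⁻³ Pa/m

Coriolis parameter at 57°S:
f = 2Ω sin φ = 2 × 7.29×10⁻⁵ × sin 57° = 1.22×10⁻⁴ s⁻¹
Geostrophic balance rearranged: |∂P/∂n| = f ρ V_g
|∂P/∂n| = 1.22×10⁻⁴ × 1.20 × 24.0 = 3.52×10⁻³ Pa/m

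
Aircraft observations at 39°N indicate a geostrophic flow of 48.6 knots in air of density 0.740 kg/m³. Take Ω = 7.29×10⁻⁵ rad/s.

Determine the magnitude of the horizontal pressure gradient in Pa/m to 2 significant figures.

1.7×10⁻³ Pa/m

Coriolis parameter at 39°N:
f = 2Ω sin φ = 2 × 7.29×10⁻⁵ × sin 39° = 9.18×10⁻⁵ s⁻¹
Wind speed in SI: 48.6 knots = 25.0 m/s
Geostrophic balance rearranged: |∂P/∂n| = f ρ V_g
|∂P/∂n| = 9.18×10⁻⁵ × 0.740 × 25.0 = 1.70×10⁻³ Pa/m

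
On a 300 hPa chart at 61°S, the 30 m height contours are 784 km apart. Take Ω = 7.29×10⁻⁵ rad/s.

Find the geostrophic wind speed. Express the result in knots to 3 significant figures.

Coriolis parameter at 61°S:
f = 2Ω sin φ = 2 × 7.29×10⁻⁵ × sin 61° = 1.28×10⁻⁴ s⁻¹
Height gradient: |∂Z/∂n| = 30 m / 784000 m = 3.83×10⁻⁵
On a pressure surface, geostrophic balance gives V_g = (g/f)|∂Z/∂n|:
V_g = 9.81 × 3.83×10⁻⁵ / 1.28×10⁻⁴ = 2.94 m/s
Converting: 2.94 m/s × 1.944 = 5.72 knots

5.72 knots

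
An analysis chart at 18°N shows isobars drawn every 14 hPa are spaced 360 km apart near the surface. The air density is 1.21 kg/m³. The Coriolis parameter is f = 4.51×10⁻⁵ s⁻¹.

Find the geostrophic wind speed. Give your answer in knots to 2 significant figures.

Pressure gradient: |∂P/∂n| = 1400 Pa / 360000 m = 3.89×10⁻³ Pa/m
Geostrophic balance (pressure-gradient force = Coriolis force):
V_g = (1/(fρ)) |∂P/∂n| = 3.89×10⁻³ / (4.51×10⁻⁵ × 1.21) = 71.3 m/s
Converting: 71.3 m/s × 1.944 = 140 knots

140 knots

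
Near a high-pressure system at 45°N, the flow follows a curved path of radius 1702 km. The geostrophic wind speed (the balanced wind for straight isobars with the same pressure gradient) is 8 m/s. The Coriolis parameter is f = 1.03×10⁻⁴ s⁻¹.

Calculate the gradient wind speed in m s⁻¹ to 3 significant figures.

8.40 m s⁻¹

Around a high, pressure-gradient force acts outward with centrifugal, so Coriolis balances both:
fV = (1/ρ)|∂P/∂n| + V²/R  →  V² − fR·V + fR·V_g = 0
With fR = 1.03×10⁻⁴ × 1702×10³ m = 175 m/s:
V = [fR − √((fR)² − 4 fR V_g)]/2 = [175 − √(175² − 4×175×8)]/2 = 8.4 m/s
Supergeostrophic (V > V_g = 8 m/s), as expected around a high.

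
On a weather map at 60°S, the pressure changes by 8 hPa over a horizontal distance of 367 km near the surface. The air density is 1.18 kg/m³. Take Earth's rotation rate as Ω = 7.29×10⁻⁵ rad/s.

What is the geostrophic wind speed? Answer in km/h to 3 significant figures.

Coriolis parameter at 60°S:
f = 2Ω sin φ = 2 × 7.29×10⁻⁵ × sin 60° = 1.26×10⁻⁴ s⁻¹
Pressure gradient: |∂P/∂n| = 800 Pa / 367000 m = 2.18×10⁻³ Pa/m
Geostrophic balance (pressure-gradient force = Coriolis force):
V_g = (1/(fρ)) |∂P/∂n| = 2.18×10⁻³ / (1.26×10⁻⁴ × 1.18) = 14.6 m/s
Converting: 14.6 m/s × 3.6 = 52.7 km/h

52.7 km/h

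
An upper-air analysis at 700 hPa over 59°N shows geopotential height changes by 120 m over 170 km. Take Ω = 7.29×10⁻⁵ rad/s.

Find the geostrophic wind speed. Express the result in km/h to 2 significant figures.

Coriolis parameter at 59°N:
f = 2Ω sin φ = 2 × 7.29×10⁻⁵ × sin 59° = 1.25×10⁻⁴ s⁻¹
Height gradient: |∂Z/∂n| = 120 m / 170000 m = 7.06×10⁻⁴
On a pressure surface, geostrophic balance gives V_g = (g/f)|∂Z/∂n|:
V_g = 9.81 × 7.06×10⁻⁴ / 1.25×10⁻⁴ = 55.4 m/s
Converting: 55.4 m/s × 3.6 = 200 km/h

200 km/h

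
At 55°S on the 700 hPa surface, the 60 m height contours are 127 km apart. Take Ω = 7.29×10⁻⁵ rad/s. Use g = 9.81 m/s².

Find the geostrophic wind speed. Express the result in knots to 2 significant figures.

75 knots

Coriolis parameter at 55°S:
f = 2Ω sin φ = 2 × 7.29×10⁻⁵ × sin 55° = 1.19×10⁻⁴ s⁻¹
Height gradient: |∂Z/∂n| = 60 m / 127000 m = 4.72×10⁻⁴
On a pressure surface, geostrophic balance gives V_g = (g/f)|∂Z/∂n|:
V_g = 9.81 × 4.72×10⁻⁴ / 1.19×10⁻⁴ = 38.8 m/s
Converting: 38.8 m/s × 1.944 = 75 knots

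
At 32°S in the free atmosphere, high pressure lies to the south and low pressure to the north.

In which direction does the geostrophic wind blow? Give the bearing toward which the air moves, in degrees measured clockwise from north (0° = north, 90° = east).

270°

The pressure-gradient force points toward the north (bearing 000°).
Geostrophic balance: in the Southern Hemisphere the Coriolis force deflects motion to the left, so the geostrophic wind blows 90° to the left of the pressure-gradient force (low pressure on the right).
Rotating 000° by 90° counterclockwise gives 270° — the wind blows toward the west.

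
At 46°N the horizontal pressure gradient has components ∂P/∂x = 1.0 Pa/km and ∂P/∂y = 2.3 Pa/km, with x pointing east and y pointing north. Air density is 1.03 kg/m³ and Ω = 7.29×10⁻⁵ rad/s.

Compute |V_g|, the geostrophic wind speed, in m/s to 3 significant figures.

23.2 m/s

Coriolis parameter at 46°N:
f = 2Ω sin φ = 2 × 7.29×10⁻⁵ × sin 46° = 1.05×10⁻⁴ s⁻¹
Component geostrophic relations (x east, y north):
u_g = −(1/(fρ)) ∂P/∂y,  v_g = (1/(fρ)) ∂P/∂x
u_g = −(2.3×10⁻³)/(1.05×10⁻⁴ × 1.03) = −21.3 m/s;  v_g = (1.0×10⁻³)/(1.05×10⁻⁴ × 1.03) = 9.26 m/s
|V_g| = √(u_g² + v_g²) = 23.2 m/s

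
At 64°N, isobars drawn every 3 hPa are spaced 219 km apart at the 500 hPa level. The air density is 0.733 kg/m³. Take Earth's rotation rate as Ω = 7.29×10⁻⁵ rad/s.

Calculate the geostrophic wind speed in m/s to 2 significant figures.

Coriolis parameter at 64°N:
f = 2Ω sin φ = 2 × 7.29×10⁻⁵ × sin 64° = 1.31×10⁻⁴ s⁻¹
Pressure gradient: |∂P/∂n| = 300 Pa / 219000 m = 1.37×10⁻³ Pa/m
Geostrophic balance (pressure-gradient force = Coriolis force):
V_g = (1/(fρ)) |∂P/∂n| = 1.37×10⁻³ / (1.31×10⁻⁴ × 0.733) = 14.3 m/s

14 m/s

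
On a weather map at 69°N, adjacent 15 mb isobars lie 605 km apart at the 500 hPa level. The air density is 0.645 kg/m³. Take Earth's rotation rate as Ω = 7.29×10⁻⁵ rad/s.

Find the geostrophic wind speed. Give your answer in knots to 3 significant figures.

Coriolis parameter at 69°N:
f = 2Ω sin φ = 2 × 7.29×10⁻⁵ × sin 69° = 1.36×10⁻⁴ s⁻¹
Pressure gradient: |∂P/∂n| = 1500 Pa / 605000 m = 2.48×10⁻³ Pa/m
Geostrophic balance (pressure-gradient force = Coriolis force):
V_g = (1/(fρ)) |∂P/∂n| = 2.48×10⁻³ / (1.36×10⁻⁴ × 0.645) = 28.2 m/s
Converting: 28.2 m/s × 1.944 = 54.9 knots

54.9 knots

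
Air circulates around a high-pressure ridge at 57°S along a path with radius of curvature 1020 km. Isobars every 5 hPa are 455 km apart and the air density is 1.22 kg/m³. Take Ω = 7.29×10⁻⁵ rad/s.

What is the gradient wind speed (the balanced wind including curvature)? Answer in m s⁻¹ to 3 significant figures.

7.86 m s⁻¹

Coriolis parameter at 57°S:
f = 2Ω sin φ = 2 × 7.29×10⁻⁵ × sin 57° = 1.22×10⁻⁴ s⁻¹
Pressure gradient: |∂P/∂n| = 500 Pa / 455000 m = 1.10×10⁻³ Pa/m
Geostrophic speed: V_g = |∂P/∂n|/(fρ) = 1.10×10⁻³/(1.22×10⁻⁴ × 1.22) = 7.37 m/s
Around a high, pressure-gradient force acts outward with centrifugal, so Coriolis balances both:
fV = (1/ρ)|∂P/∂n| + V²/R  →  V² − fR·V + fR·V_g = 0
With fR = 1.22×10⁻⁴ × 1020×10³ m = 125 m/s:
V = [fR − √((fR)² − 4 fR V_g)]/2 = [125 − √(125² − 4×125×7.37)]/2 = 7.86 m/s
Supergeostrophic (V > V_g = 7.37 m/s), as expected around a high.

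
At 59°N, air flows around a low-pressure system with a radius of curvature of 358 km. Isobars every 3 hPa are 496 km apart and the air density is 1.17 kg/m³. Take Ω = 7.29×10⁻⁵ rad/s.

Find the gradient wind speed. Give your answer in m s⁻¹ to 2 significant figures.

Coriolis parameter at 59°N:
f = 2Ω sin φ = 2 × 7.29×10⁻⁵ × sin 59° = 1.25×10⁻⁴ s⁻¹
Pressure gradient: |∂P/∂n| = 300 Pa / 496000 m = 6.05×10⁻⁴ Pa/m
Geostrophic speed: V_g = |∂P/∂n|/(fρ) = 6.05×10⁻⁴/(1.25×10⁻⁴ × 1.17) = 4.14 m/s
Around a low, centrifugal force acts outward with Coriolis, so pressure-gradient force balances both:
(1/ρ)|∂P/∂n| = fV + V²/R  →  V² + fR·V − fR·V_g = 0
With fR = 1.25×10⁻⁴ × 358×10³ m = 44.7 m/s:
V = [−fR + √((fR)² + 4 fR V_g)]/2 = [−44.7 + √(44.7² + 4×44.7×4.14)]/2 = 3.81 m/s
Subgeostrophic (V < V_g = 4.14 m/s), as expected around a low.

3.8 m s⁻¹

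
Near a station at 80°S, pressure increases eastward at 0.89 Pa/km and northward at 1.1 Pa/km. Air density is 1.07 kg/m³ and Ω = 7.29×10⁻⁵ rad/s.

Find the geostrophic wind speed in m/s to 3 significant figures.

Coriolis parameter at 80°S:
f = 2Ω sin φ = 2 × 7.29×10⁻⁵ × sin 80° = 1.44×10⁻⁴ s⁻¹
In the Southern Hemisphere f is negative: f = −1.44×10⁻⁴ s⁻¹.
Component geostrophic relations (x east, y north):
u_g = −(1/(fρ)) ∂P/∂y,  v_g = (1/(fρ)) ∂P/∂x
u_g = −(1.1×10⁻³)/(−1.44×10⁻⁴ × 1.07) = 7.16 m/s;  v_g = (0.89×10⁻³)/(−1.44×10⁻⁴ × 1.07) = −5.79 m/s
|V_g| = √(u_g² + v_g²) = 9.21 m/s

9.21 m/s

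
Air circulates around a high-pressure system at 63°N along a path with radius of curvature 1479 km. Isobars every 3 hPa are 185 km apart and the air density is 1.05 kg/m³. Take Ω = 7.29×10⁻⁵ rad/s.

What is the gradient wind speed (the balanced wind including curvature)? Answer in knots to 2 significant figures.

Coriolis parameter at 63°N:
f = 2Ω sin φ = 2 × 7.29×10⁻⁵ × sin 63° = 1.30×10⁻⁴ s⁻¹
Pressure gradient: |∂P/∂n| = 300 Pa / 185000 m = 1.62×10⁻³ Pa/m
Geostrophic speed: V_g = |∂P/∂n|/(fρ) = 1.62×10⁻³/(1.30×10⁻⁴ × 1.05) = 11.9 m/s
Around a high, pressure-gradient force acts outward with centrifugal, so Coriolis balances both:
fV = (1/ρ)|∂P/∂n| + V²/R  →  V² − fR·V + fR·V_g = 0
With fR = 1.30×10⁻⁴ × 1479×10³ m = 192 m/s:
V = [fR − √((fR)² − 4 fR V_g)]/2 = [192 − √(192² − 4×192×11.9)]/2 = 12.7 m/s
Supergeostrophic (V > V_g = 11.9 m/s), as expected around a high.
Converting: 12.7 m/s × 1.944 = 25 knots

25 knots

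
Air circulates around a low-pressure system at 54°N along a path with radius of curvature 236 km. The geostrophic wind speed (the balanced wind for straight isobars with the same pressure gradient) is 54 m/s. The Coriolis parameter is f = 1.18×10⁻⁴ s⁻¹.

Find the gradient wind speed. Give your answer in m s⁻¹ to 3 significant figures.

27.3 m s⁻¹

Around a low, centrifugal force acts outward with Coriolis, so pressure-gradient force balances both:
(1/ρ)|∂P/∂n| = fV + V²/R  →  V² + fR·V − fR·V_g = 0
With fR = 1.18×10⁻⁴ × 236×10³ m = 27.8 m/s:
V = [−fR + √((fR)² + 4 fR V_g)]/2 = [−27.8 + √(27.8² + 4×27.8×54)]/2 = 27.3 m/s
Subgeostrophic (V < V_g = 54 m/s), as expected around a low.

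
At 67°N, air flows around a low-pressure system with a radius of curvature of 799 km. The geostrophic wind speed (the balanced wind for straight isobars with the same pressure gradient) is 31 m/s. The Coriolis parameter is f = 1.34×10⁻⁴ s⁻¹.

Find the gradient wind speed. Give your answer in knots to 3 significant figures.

48.8 knots

Around a low, centrifugal force acts outward with Coriolis, so pressure-gradient force balances both:
(1/ρ)|∂P/∂n| = fV + V²/R  →  V² + fR·V − fR·V_g = 0
With fR = 1.34×10⁻⁴ × 799×10³ m = 107 m/s:
V = [−fR + √((fR)² + 4 fR V_g)]/2 = [−107 + √(107² + 4×107×31)]/2 = 25.1 m/s
Subgeostrophic (V < V_g = 31 m/s), as expected around a low.
Converting: 25.1 m/s × 1.944 = 48.8 knots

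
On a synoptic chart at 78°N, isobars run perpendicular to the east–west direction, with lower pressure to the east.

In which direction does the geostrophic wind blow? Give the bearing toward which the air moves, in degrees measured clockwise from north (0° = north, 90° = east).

The pressure-gradient force points toward the east (bearing 090°).
Geostrophic balance: in the Northern Hemisphere the Coriolis force deflects motion to the right, so the geostrophic wind blows 90° to the right of the pressure-gradient force (low pressure on the left).
Rotating 090° by 90° clockwise gives 180° — the wind blows toward the south.

180°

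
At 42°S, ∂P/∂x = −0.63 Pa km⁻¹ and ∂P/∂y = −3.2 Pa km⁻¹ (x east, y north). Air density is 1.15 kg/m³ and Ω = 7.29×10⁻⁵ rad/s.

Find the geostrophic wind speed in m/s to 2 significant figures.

Coriolis parameter at 42°S:
f = 2Ω sin φ = 2 × 7.29×10⁻⁵ × sin 42° = 9.76×10⁻⁵ s⁻¹
In the Southern Hemisphere f is negative: f = −9.76×10⁻⁵ s⁻¹.
Component geostrophic relations (x east, y north):
u_g = −(1/(fρ)) ∂P/∂y,  v_g = (1/(fρ)) ∂P/∂x
u_g = −(−3.2×10⁻³)/(−9.76×10⁻⁵ × 1.15) = −28.5 m/s;  v_g = (−0.63×10⁻³)/(−9.76×10⁻⁵ × 1.15) = 5.62 m/s
|V_g| = √(u_g² + v_g²) = 29.1 m/s

29 m/s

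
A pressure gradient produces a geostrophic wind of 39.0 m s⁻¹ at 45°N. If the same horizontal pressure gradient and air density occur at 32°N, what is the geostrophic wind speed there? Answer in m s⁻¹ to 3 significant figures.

With the same pressure gradient and density, V_g ∝ 1/f ∝ 1/sin φ.
V₂ = V₁ · sin φ₁ / sin φ₂ = 39.0 × sin 45° / sin 32°
V₂ = 39.0 × 0.7071/0.5299 = 52.0 m s⁻¹

52.0 m s⁻¹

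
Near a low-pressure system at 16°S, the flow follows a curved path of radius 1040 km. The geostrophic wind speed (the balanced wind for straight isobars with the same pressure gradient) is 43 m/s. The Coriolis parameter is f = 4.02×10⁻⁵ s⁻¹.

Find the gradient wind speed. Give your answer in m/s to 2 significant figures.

Around a low, centrifugal force acts outward with Coriolis, so pressure-gradient force balances both:
(1/ρ)|∂P/∂n| = fV + V²/R  →  V² + fR·V − fR·V_g = 0
With fR = 4.02×10⁻⁵ × 1040×10³ m = 41.8 m/s:
V = [−fR + √((fR)² + 4 fR V_g)]/2 = [−41.8 + √(41.8² + 4×41.8×43)]/2 = 26.4 m/s
Subgeostrophic (V < V_g = 43 m/s), as expected around a low.

26 m/s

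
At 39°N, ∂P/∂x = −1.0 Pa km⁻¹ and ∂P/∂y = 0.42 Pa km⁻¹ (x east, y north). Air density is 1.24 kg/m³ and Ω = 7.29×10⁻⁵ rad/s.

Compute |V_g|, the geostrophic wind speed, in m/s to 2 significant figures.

Coriolis parameter at 39°N:
f = 2Ω sin φ = 2 × 7.29×10⁻⁵ × sin 39° = 9.18×10⁻⁵ s⁻¹
Component geostrophic relations (x east, y north):
u_g = −(1/(fρ)) ∂P/∂y,  v_g = (1/(fρ)) ∂P/∂x
u_g = −(0.42×10⁻³)/(9.18×10⁻⁵ × 1.24) = −3.69 m/s;  v_g = (−1.0×10⁻³)/(9.18×10⁻⁵ × 1.24) = −8.79 m/s
|V_g| = √(u_g² + v_g²) = 9.53 m/s

9.5 m/s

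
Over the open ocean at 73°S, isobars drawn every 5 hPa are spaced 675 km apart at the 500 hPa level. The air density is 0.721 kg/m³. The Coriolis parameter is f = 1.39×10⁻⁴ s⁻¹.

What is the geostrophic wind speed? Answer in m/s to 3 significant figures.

Pressure gradient: |∂P/∂n| = 500 Pa / 675000 m = 7.41×10⁻⁴ Pa/m
Geostrophic balance (pressure-gradient force = Coriolis force):
V_g = (1/(fρ)) |∂P/∂n| = 7.41×10⁻⁴ / (1.39×10⁻⁴ × 0.721) = 7.39 m/s

7.39 m/s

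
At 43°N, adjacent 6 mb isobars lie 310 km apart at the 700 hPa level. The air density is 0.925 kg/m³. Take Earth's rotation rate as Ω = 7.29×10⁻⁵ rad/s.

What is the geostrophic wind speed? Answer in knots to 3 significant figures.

40.9 knots

Coriolis parameter at 43°N:
f = 2Ω sin φ = 2 × 7.29×10⁻⁵ × sin 43° = 9.94×10⁻⁵ s⁻¹
Pressure gradient: |∂P/∂n| = 600 Pa / 310000 m = 1.94×10⁻³ Pa/m
Geostrophic balance (pressure-gradient force = Coriolis force):
V_g = (1/(fρ)) |∂P/∂n| = 1.94×10⁻³ / (9.94×10⁻⁵ × 0.925) = 21.0 m/s
Converting: 21.0 m/s × 1.944 = 40.9 knots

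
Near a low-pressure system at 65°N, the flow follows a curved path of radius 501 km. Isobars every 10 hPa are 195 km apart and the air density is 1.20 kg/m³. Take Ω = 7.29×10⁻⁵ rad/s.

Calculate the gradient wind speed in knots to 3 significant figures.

Coriolis parameter at 65°N:
f = 2Ω sin φ = 2 × 7.29×10⁻⁵ × sin 65° = 1.32×10⁻⁴ s⁻¹
Pressure gradient: |∂P/∂n| = 1000 Pa / 195000 m = 5.13×10⁻³ Pa/m
Geostrophic speed: V_g = |∂P/∂n|/(fρ) = 5.13×10⁻³/(1.32×10⁻⁴ × 1.20) = 32.3 m/s
Around a low, centrifugal force acts outward with Coriolis, so pressure-gradient force balances both:
(1/ρ)|∂P/∂n| = fV + V²/R  →  V² + fR·V − fR·V_g = 0
With fR = 1.32×10⁻⁴ × 501×10³ m = 66.2 m/s:
V = [−fR + √((fR)² + 4 fR V_g)]/2 = [−66.2 + √(66.2² + 4×66.2×32.3)]/2 = 23.8 m/s
Subgeostrophic (V < V_g = 32.3 m/s), as expected around a low.
Converting: 23.8 m/s × 1.944 = 46.2 knots

46.2 knots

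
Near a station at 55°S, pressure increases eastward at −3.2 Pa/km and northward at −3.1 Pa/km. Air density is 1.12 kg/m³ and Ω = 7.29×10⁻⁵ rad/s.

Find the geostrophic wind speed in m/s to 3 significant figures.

Coriolis parameter at 55°S:
f = 2Ω sin φ = 2 × 7.29×10⁻⁵ × sin 55° = 1.19×10⁻⁴ s⁻¹
In the Southern Hemisphere f is negative: f = −1.19×10⁻⁴ s⁻¹.
Component geostrophic relations (x east, y north):
u_g = −(1/(fρ)) ∂P/∂y,  v_g = (1/(fρ)) ∂P/∂x
u_g = −(−3.1×10⁻³)/(−1.19×10⁻⁴ × 1.12) = −23.2 m/s;  v_g = (−3.2×10⁻³)/(−1.19×10⁻⁴ × 1.12) = 23.9 m/s
|V_g| = √(u_g² + v_g²) = 33.3 m/s

33.3 m/s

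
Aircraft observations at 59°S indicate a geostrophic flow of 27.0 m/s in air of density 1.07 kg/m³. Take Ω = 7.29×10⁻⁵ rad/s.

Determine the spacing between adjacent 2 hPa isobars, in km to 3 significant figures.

55.4 km

Coriolis parameter at 59°S:
f = 2Ω sin φ = 2 × 7.29×10⁻⁵ × sin 59° = 1.25×10⁻⁴ s⁻¹
Geostrophic balance rearranged: |∂P/∂n| = f ρ V_g
|∂P/∂n| = 1.25×10⁻⁴ × 1.07 × 27.0 = 3.61×10⁻³ Pa/m
Isobar spacing: Δn = ΔP/|∂P/∂n| = 200 Pa / 3.61×10⁻³ Pa/m = 55394 m ≈ 55.4 km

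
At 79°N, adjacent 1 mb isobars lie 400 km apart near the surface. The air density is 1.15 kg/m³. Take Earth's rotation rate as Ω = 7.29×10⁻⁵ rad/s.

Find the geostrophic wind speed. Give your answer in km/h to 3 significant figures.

Coriolis parameter at 79°N:
f = 2Ω sin φ = 2 × 7.29×10⁻⁵ × sin 79° = 1.43×10⁻⁴ s⁻¹
Pressure gradient: |∂P/∂n| = 100 Pa / 400000 m = 2.50×10⁻⁴ Pa/m
Geostrophic balance (pressure-gradient force = Coriolis force):
V_g = (1/(fρ)) |∂P/∂n| = 2.50×10⁻⁴ / (1.43×10⁻⁴ × 1.15) = 1.52 m/s
Converting: 1.52 m/s × 3.6 = 5.47 km/h

5.47 km/h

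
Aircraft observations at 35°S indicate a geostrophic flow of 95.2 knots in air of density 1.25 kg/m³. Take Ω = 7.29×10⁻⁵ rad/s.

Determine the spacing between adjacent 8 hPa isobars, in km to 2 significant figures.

Coriolis parameter at 35°S:
f = 2Ω sin φ = 2 × 7.29×10⁻⁵ × sin 35° = 8.36×10⁻⁵ s⁻¹
Wind speed in SI: 95.2 knots = 49.0 m/s
Geostrophic balance rearranged: |∂P/∂n| = f ρ V_g
|∂P/∂n| = 8.36×10⁻⁵ × 1.25 × 49.0 = 5.12×10⁻³ Pa/m
Isobar spacing: Δn = ΔP/|∂P/∂n| = 800 Pa / 5.12×10⁻³ Pa/m = 156263 m ≈ 160 km

160 km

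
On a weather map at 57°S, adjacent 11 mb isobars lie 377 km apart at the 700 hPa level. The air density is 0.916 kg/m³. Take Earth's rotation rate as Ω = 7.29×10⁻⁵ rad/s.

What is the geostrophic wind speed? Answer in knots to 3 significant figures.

50.6 knots

Coriolis parameter at 57°S:
f = 2Ω sin φ = 2 × 7.29×10⁻⁵ × sin 57° = 1.22×10⁻⁴ s⁻¹
Pressure gradient: |∂P/∂n| = 1100 Pa / 377000 m = 2.92×10⁻³ Pa/m
Geostrophic balance (pressure-gradient force = Coriolis force):
V_g = (1/(fρ)) |∂P/∂n| = 2.92×10⁻³ / (1.22×10⁻⁴ × 0.916) = 26.0 m/s
Converting: 26.0 m/s × 1.944 = 50.6 knots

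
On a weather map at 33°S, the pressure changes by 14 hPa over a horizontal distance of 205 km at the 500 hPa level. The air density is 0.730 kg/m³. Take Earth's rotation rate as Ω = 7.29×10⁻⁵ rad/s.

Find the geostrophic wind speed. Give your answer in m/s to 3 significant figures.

Coriolis parameter at 33°S:
f = 2Ω sin φ = 2 × 7.29×10⁻⁵ × sin 33° = 7.94×10⁻⁵ s⁻¹
Pressure gradient: |∂P/∂n| = 1400 Pa / 205000 m = 6.83×10⁻³ Pa/m
Geostrophic balance (pressure-gradient force = Coriolis force):
V_g = (1/(fρ)) |∂P/∂n| = 6.83×10⁻³ / (7.94×10⁻⁵ × 0.730) = 118 m/s

118 m/s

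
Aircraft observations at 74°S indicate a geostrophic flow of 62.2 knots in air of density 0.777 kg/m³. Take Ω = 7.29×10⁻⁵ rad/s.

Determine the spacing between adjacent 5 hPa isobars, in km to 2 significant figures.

Coriolis parameter at 74°S:
f = 2Ω sin φ = 2 × 7.29×10⁻⁵ × sin 74° = 1.40×10⁻⁴ s⁻¹
Wind speed in SI: 62.2 knots = 32.0 m/s
Geostrophic balance rearranged: |∂P/∂n| = f ρ V_g
|∂P/∂n| = 1.40×10⁻⁴ × 0.777 × 32.0 = 3.48×10⁻³ Pa/m
Isobar spacing: Δn = ΔP/|∂P/∂n| = 500 Pa / 3.48×10⁻³ Pa/m = 143490 m ≈ 140 km

140 km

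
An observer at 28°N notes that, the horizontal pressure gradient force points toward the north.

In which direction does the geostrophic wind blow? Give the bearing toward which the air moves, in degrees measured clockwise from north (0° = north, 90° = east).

090°

The pressure-gradient force points toward the north (bearing 000°).
Geostrophic balance: in the Northern Hemisphere the Coriolis force deflects motion to the right, so the geostrophic wind blows 90° to the right of the pressure-gradient force (low pressure on the left).
Rotating 000° by 90° clockwise gives 090° — the wind blows toward the east.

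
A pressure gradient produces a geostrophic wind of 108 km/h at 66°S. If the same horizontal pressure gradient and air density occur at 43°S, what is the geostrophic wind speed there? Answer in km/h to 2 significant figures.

With the same pressure gradient and density, V_g ∝ 1/f ∝ 1/sin φ.
V₂ = V₁ · sin φ₁ / sin φ₂ = 108 × sin 66° / sin 43°
V₂ = 108 × 0.9135/0.6820 = 140 km/h

140 km/h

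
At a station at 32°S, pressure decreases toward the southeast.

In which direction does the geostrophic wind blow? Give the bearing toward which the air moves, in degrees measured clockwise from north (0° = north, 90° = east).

045°

The pressure-gradient force points toward the southeast (bearing 135°).
Geostrophic balance: in the Southern Hemisphere the Coriolis force deflects motion to the left, so the geostrophic wind blows 90° to the left of the pressure-gradient force (low pressure on the right).
Rotating 135° by 90° counterclockwise gives 045° — the wind blows toward the northeast.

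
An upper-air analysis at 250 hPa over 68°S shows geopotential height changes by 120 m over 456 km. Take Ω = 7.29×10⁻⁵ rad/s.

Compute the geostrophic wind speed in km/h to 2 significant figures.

Coriolis parameter at 68°S:
f = 2Ω sin φ = 2 × 7.29×10⁻⁵ × sin 68° = 1.35×10⁻⁴ s⁻¹
Height gradient: |∂Z/∂n| = 120 m / 456000 m = 2.63×10⁻⁴
On a pressure surface, geostrophic balance gives V_g = (g/f)|∂Z/∂n|:
V_g = 9.81 × 2.63×10⁻⁴ / 1.35×10⁻⁴ = 19.1 m/s
Converting: 19.1 m/s × 3.6 = 69 km/h

69 km/h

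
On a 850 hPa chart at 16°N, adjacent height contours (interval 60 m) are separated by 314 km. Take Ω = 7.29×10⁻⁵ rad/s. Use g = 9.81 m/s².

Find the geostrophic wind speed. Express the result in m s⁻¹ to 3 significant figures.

Coriolis parameter at 16°N:
f = 2Ω sin φ = 2 × 7.29×10⁻⁵ × sin 16° = 4.02×10⁻⁵ s⁻¹
Height gradient: |∂Z/∂n| = 60 m / 314000 m = 1.91×10⁻⁴
On a pressure surface, geostrophic balance gives V_g = (g/f)|∂Z/∂n|:
V_g = 9.81 × 1.91×10⁻⁴ / 4.02×10⁻⁵ = 46.6 m/s

46.6 m s⁻¹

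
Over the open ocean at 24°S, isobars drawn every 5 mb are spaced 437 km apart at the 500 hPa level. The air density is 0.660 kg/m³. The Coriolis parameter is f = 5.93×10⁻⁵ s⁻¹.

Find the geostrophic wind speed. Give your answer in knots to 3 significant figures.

Pressure gradient: |∂P/∂n| = 500 Pa / 437000 m = 1.14×10⁻³ Pa/m
Geostrophic balance (pressure-gradient force = Coriolis force):
V_g = (1/(fρ)) |∂P/∂n| = 1.14×10⁻³ / (5.93×10⁻⁵ × 0.660) = 29.2 m/s
Converting: 29.2 m/s × 1.944 = 56.8 knots

56.8 knots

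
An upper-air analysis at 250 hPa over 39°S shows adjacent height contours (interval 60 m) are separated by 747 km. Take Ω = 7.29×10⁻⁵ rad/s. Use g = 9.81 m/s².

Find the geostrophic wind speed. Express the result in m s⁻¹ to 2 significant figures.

Coriolis parameter at 39°S:
f = 2Ω sin φ = 2 × 7.29×10⁻⁵ × sin 39° = 9.18×10⁻⁵ s⁻¹
Height gradient: |∂Z/∂n| = 60 m / 747000 m = 8.03×10⁻⁵
On a pressure surface, geostrophic balance gives V_g = (g/f)|∂Z/∂n|:
V_g = 9.81 × 8.03×10⁻⁵ / 9.18×10⁻⁵ = 8.59 m/s

8.6 m s⁻¹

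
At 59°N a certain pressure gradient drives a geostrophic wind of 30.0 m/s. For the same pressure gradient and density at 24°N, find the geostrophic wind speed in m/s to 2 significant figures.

With the same pressure gradient and density, V_g ∝ 1/f ∝ 1/sin φ.
V₂ = V₁ · sin φ₁ / sin φ₂ = 30.0 × sin 59° / sin 24°
V₂ = 30.0 × 0.8572/0.4067 = 63 m/s

63 m/s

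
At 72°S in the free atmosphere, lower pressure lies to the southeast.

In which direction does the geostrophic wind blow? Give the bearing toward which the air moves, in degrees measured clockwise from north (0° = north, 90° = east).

045°

The pressure-gradient force points toward the southeast (bearing 135°).
Geostrophic balance: in the Southern Hemisphere the Coriolis force deflects motion to the left, so the geostrophic wind blows 90° to the left of the pressure-gradient force (low pressure on the right).
Rotating 135° by 90° counterclockwise gives 045° — the wind blows toward the northeast.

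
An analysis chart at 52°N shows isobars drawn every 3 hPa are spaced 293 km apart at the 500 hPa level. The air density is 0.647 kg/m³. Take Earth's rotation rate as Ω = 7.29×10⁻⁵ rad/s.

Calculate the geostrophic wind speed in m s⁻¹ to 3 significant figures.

13.8 m s⁻¹

Coriolis parameter at 52°N:
f = 2Ω sin φ = 2 × 7.29×10⁻⁵ × sin 52° = 1.15×10⁻⁴ s⁻¹
Pressure gradient: |∂P/∂n| = 300 Pa / 293000 m = 1.02×10⁻³ Pa/m
Geostrophic balance (pressure-gradient force = Coriolis force):
V_g = (1/(fρ)) |∂P/∂n| = 1.02×10⁻³ / (1.15×10⁻⁴ × 0.647) = 13.8 m/s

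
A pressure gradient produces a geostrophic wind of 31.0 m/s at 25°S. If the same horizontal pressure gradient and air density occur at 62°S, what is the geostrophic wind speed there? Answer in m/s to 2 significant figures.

15 m/s

With the same pressure gradient and density, V_g ∝ 1/f ∝ 1/sin φ.
V₂ = V₁ · sin φ₁ / sin φ₂ = 31.0 × sin 25° / sin 62°
V₂ = 31.0 × 0.4226/0.8829 = 15 m/s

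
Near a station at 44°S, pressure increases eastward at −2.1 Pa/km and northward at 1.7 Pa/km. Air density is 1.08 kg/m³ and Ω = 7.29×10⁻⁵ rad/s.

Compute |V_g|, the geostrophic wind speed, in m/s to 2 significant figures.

Coriolis parameter at 44°S:
f = 2Ω sin φ = 2 × 7.29×10⁻⁵ × sin 44° = 1.01×10⁻⁴ s⁻¹
In the Southern Hemisphere f is negative: f = −1.01×10⁻⁴ s⁻¹.
Component geostrophic relations (x east, y north):
u_g = −(1/(fρ)) ∂P/∂y,  v_g = (1/(fρ)) ∂P/∂x
u_g = −(1.7×10⁻³)/(−1.01×10⁻⁴ × 1.08) = 15.5 m/s;  v_g = (−2.1×10⁻³)/(−1.01×10⁻⁴ × 1.08) = 19.2 m/s
|V_g| = √(u_g² + v_g²) = 24.7 m/s

25 m/s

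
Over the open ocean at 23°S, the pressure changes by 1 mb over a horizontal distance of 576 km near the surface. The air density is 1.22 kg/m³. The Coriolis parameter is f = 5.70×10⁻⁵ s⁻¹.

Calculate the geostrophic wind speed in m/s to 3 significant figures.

Pressure gradient: |∂P/∂n| = 100 Pa / 576000 m = 1.74×10⁻⁴ Pa/m
Geostrophic balance (pressure-gradient force = Coriolis force):
V_g = (1/(fρ)) |∂P/∂n| = 1.74×10⁻⁴ / (5.70×10⁻⁵ × 1.22) = 2.50 m/s

2.50 m/s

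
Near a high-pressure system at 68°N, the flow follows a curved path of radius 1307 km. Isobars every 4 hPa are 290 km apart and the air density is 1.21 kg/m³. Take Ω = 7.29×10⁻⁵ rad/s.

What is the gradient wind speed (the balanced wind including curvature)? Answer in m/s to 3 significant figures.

8.88 m/s

Coriolis parameter at 68°N:
f = 2Ω sin φ = 2 × 7.29×10⁻⁵ × sin 68° = 1.35×10⁻⁴ s⁻¹
Pressure gradient: |∂P/∂n| = 400 Pa / 290000 m = 1.38×10⁻³ Pa/m
Geostrophic speed: V_g = |∂P/∂n|/(fρ) = 1.38×10⁻³/(1.35×10⁻⁴ × 1.21) = 8.43 m/s
Around a high, pressure-gradient force acts outward with centrifugal, so Coriolis balances both:
fV = (1/ρ)|∂P/∂n| + V²/R  →  V² − fR·V + fR·V_g = 0
With fR = 1.35×10⁻⁴ × 1307×10³ m = 177 m/s:
V = [fR − √((fR)² − 4 fR V_g)]/2 = [177 − √(177² − 4×177×8.43)]/2 = 8.88 m/s
Supergeostrophic (V > V_g = 8.43 m/s), as expected around a high.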